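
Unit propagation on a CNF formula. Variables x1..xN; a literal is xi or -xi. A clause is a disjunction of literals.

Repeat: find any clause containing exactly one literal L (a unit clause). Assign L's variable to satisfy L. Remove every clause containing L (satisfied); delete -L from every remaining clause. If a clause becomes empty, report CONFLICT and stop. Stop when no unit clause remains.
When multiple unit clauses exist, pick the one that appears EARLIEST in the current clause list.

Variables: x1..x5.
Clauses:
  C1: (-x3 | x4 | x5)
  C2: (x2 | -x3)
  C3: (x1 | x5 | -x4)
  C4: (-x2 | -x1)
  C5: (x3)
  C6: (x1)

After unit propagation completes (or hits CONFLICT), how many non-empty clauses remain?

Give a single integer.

unit clause [3] forces x3=T; simplify:
  drop -3 from [-3, 4, 5] -> [4, 5]
  drop -3 from [2, -3] -> [2]
  satisfied 1 clause(s); 5 remain; assigned so far: [3]
unit clause [2] forces x2=T; simplify:
  drop -2 from [-2, -1] -> [-1]
  satisfied 1 clause(s); 4 remain; assigned so far: [2, 3]
unit clause [-1] forces x1=F; simplify:
  drop 1 from [1, 5, -4] -> [5, -4]
  drop 1 from [1] -> [] (empty!)
  satisfied 1 clause(s); 3 remain; assigned so far: [1, 2, 3]
CONFLICT (empty clause)

Answer: 2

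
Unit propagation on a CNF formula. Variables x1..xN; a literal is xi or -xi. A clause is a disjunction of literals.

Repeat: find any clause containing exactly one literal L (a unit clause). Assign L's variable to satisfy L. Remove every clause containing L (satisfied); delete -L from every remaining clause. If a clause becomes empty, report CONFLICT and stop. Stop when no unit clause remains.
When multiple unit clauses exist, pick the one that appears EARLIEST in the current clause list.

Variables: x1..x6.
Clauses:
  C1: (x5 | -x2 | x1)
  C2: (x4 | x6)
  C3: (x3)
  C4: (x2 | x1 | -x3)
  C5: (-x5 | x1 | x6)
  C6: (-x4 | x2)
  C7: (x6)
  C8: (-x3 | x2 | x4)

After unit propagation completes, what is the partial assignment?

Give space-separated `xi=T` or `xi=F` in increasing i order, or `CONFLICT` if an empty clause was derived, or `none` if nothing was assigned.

unit clause [3] forces x3=T; simplify:
  drop -3 from [2, 1, -3] -> [2, 1]
  drop -3 from [-3, 2, 4] -> [2, 4]
  satisfied 1 clause(s); 7 remain; assigned so far: [3]
unit clause [6] forces x6=T; simplify:
  satisfied 3 clause(s); 4 remain; assigned so far: [3, 6]

Answer: x3=T x6=T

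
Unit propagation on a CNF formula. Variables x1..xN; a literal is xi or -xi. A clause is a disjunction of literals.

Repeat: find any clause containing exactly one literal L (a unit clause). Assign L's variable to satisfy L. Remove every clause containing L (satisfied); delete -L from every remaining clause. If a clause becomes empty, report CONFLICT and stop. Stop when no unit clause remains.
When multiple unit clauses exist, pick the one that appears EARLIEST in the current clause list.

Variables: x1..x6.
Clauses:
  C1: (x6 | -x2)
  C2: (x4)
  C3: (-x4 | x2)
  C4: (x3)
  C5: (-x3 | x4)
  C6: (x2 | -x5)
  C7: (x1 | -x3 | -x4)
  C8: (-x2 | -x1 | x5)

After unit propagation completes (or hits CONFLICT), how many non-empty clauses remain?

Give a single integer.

unit clause [4] forces x4=T; simplify:
  drop -4 from [-4, 2] -> [2]
  drop -4 from [1, -3, -4] -> [1, -3]
  satisfied 2 clause(s); 6 remain; assigned so far: [4]
unit clause [2] forces x2=T; simplify:
  drop -2 from [6, -2] -> [6]
  drop -2 from [-2, -1, 5] -> [-1, 5]
  satisfied 2 clause(s); 4 remain; assigned so far: [2, 4]
unit clause [6] forces x6=T; simplify:
  satisfied 1 clause(s); 3 remain; assigned so far: [2, 4, 6]
unit clause [3] forces x3=T; simplify:
  drop -3 from [1, -3] -> [1]
  satisfied 1 clause(s); 2 remain; assigned so far: [2, 3, 4, 6]
unit clause [1] forces x1=T; simplify:
  drop -1 from [-1, 5] -> [5]
  satisfied 1 clause(s); 1 remain; assigned so far: [1, 2, 3, 4, 6]
unit clause [5] forces x5=T; simplify:
  satisfied 1 clause(s); 0 remain; assigned so far: [1, 2, 3, 4, 5, 6]

Answer: 0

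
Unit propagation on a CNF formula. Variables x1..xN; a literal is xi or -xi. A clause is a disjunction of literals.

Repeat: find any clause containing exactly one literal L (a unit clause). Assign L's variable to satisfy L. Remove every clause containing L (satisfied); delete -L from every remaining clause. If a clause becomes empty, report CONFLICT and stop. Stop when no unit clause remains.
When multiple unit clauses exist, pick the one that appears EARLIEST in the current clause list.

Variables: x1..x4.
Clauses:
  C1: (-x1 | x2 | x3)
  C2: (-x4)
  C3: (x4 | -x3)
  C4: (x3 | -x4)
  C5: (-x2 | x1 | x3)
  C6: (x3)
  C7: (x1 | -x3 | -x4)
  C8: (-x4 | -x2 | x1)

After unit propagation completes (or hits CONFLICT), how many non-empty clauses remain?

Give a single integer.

Answer: 2

Derivation:
unit clause [-4] forces x4=F; simplify:
  drop 4 from [4, -3] -> [-3]
  satisfied 4 clause(s); 4 remain; assigned so far: [4]
unit clause [-3] forces x3=F; simplify:
  drop 3 from [-1, 2, 3] -> [-1, 2]
  drop 3 from [-2, 1, 3] -> [-2, 1]
  drop 3 from [3] -> [] (empty!)
  satisfied 1 clause(s); 3 remain; assigned so far: [3, 4]
CONFLICT (empty clause)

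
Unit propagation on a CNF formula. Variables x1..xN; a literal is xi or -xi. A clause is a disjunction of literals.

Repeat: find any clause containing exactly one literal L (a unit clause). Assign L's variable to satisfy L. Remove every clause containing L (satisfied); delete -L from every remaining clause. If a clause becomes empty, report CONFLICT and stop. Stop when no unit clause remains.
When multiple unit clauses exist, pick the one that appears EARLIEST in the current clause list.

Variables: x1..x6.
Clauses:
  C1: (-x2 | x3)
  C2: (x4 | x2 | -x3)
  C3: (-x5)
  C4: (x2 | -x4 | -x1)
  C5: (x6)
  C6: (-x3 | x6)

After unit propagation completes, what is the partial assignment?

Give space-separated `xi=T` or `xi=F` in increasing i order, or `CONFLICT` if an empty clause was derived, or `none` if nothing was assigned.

Answer: x5=F x6=T

Derivation:
unit clause [-5] forces x5=F; simplify:
  satisfied 1 clause(s); 5 remain; assigned so far: [5]
unit clause [6] forces x6=T; simplify:
  satisfied 2 clause(s); 3 remain; assigned so far: [5, 6]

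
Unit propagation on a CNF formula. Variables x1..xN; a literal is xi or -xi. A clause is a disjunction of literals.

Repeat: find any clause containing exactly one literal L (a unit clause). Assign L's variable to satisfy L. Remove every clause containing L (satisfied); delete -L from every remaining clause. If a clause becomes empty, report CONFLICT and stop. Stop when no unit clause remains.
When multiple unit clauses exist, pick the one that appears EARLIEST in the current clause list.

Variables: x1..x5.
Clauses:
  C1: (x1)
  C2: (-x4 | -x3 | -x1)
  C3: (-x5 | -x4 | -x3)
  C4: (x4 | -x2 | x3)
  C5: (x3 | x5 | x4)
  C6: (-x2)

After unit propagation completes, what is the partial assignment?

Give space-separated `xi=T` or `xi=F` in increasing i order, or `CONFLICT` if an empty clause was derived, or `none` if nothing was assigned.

unit clause [1] forces x1=T; simplify:
  drop -1 from [-4, -3, -1] -> [-4, -3]
  satisfied 1 clause(s); 5 remain; assigned so far: [1]
unit clause [-2] forces x2=F; simplify:
  satisfied 2 clause(s); 3 remain; assigned so far: [1, 2]

Answer: x1=T x2=F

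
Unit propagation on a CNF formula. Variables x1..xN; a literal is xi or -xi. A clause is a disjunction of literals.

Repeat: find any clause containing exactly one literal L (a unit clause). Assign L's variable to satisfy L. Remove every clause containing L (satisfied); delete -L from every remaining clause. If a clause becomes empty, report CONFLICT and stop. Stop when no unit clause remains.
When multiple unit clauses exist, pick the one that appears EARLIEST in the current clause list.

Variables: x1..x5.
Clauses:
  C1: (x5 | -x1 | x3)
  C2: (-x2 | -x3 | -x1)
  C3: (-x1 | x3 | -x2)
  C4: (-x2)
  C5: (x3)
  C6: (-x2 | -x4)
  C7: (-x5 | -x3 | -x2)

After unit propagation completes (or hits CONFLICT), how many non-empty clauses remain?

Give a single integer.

unit clause [-2] forces x2=F; simplify:
  satisfied 5 clause(s); 2 remain; assigned so far: [2]
unit clause [3] forces x3=T; simplify:
  satisfied 2 clause(s); 0 remain; assigned so far: [2, 3]

Answer: 0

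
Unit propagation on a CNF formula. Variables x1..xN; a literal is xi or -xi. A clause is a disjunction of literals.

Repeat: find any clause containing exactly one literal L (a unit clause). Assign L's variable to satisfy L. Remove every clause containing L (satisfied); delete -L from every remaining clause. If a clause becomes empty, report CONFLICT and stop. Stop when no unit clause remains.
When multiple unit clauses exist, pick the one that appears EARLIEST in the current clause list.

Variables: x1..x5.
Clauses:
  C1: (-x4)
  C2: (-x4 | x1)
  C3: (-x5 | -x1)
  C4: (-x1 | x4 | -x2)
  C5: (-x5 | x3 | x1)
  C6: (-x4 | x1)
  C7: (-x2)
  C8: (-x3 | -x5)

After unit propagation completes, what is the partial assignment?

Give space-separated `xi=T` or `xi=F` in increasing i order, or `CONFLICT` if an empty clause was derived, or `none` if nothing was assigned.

Answer: x2=F x4=F

Derivation:
unit clause [-4] forces x4=F; simplify:
  drop 4 from [-1, 4, -2] -> [-1, -2]
  satisfied 3 clause(s); 5 remain; assigned so far: [4]
unit clause [-2] forces x2=F; simplify:
  satisfied 2 clause(s); 3 remain; assigned so far: [2, 4]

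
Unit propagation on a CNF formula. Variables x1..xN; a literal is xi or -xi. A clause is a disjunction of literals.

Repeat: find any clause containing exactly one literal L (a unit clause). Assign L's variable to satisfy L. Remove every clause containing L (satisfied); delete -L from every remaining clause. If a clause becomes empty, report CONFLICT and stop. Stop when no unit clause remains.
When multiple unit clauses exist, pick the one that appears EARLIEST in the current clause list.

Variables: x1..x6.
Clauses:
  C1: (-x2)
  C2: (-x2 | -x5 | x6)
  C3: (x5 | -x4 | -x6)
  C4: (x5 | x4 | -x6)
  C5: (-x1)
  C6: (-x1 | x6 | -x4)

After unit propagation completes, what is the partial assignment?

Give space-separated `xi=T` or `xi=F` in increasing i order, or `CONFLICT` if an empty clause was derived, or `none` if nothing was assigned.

Answer: x1=F x2=F

Derivation:
unit clause [-2] forces x2=F; simplify:
  satisfied 2 clause(s); 4 remain; assigned so far: [2]
unit clause [-1] forces x1=F; simplify:
  satisfied 2 clause(s); 2 remain; assigned so far: [1, 2]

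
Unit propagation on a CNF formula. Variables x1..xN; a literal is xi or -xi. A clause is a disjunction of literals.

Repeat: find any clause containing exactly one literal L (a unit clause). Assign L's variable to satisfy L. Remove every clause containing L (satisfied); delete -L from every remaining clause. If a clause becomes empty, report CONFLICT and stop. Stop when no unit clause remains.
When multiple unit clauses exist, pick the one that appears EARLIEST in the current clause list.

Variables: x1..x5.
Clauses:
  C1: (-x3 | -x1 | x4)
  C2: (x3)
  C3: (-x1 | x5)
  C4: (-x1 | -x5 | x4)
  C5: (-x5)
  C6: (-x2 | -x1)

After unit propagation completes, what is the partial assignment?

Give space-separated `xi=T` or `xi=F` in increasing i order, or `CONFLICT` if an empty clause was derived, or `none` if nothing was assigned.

Answer: x1=F x3=T x5=F

Derivation:
unit clause [3] forces x3=T; simplify:
  drop -3 from [-3, -1, 4] -> [-1, 4]
  satisfied 1 clause(s); 5 remain; assigned so far: [3]
unit clause [-5] forces x5=F; simplify:
  drop 5 from [-1, 5] -> [-1]
  satisfied 2 clause(s); 3 remain; assigned so far: [3, 5]
unit clause [-1] forces x1=F; simplify:
  satisfied 3 clause(s); 0 remain; assigned so far: [1, 3, 5]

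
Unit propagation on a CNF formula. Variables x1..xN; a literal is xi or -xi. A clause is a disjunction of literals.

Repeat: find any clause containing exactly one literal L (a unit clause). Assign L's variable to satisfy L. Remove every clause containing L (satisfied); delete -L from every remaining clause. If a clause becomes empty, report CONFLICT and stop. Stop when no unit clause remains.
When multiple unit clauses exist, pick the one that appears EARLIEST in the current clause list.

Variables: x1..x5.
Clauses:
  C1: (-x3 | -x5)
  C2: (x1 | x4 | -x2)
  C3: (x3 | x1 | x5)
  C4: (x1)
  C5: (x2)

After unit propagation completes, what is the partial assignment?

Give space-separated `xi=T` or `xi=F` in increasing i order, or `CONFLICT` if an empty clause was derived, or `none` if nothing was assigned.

unit clause [1] forces x1=T; simplify:
  satisfied 3 clause(s); 2 remain; assigned so far: [1]
unit clause [2] forces x2=T; simplify:
  satisfied 1 clause(s); 1 remain; assigned so far: [1, 2]

Answer: x1=T x2=T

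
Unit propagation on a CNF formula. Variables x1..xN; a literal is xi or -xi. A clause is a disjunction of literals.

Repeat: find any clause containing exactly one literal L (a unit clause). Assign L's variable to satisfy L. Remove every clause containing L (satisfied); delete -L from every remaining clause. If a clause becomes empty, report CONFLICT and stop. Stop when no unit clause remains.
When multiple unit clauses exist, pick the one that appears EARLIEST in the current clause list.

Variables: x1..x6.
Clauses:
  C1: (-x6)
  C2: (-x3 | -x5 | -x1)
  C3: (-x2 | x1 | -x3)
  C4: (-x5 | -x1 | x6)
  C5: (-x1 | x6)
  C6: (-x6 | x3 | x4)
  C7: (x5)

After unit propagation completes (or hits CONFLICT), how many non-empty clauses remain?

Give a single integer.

Answer: 1

Derivation:
unit clause [-6] forces x6=F; simplify:
  drop 6 from [-5, -1, 6] -> [-5, -1]
  drop 6 from [-1, 6] -> [-1]
  satisfied 2 clause(s); 5 remain; assigned so far: [6]
unit clause [-1] forces x1=F; simplify:
  drop 1 from [-2, 1, -3] -> [-2, -3]
  satisfied 3 clause(s); 2 remain; assigned so far: [1, 6]
unit clause [5] forces x5=T; simplify:
  satisfied 1 clause(s); 1 remain; assigned so far: [1, 5, 6]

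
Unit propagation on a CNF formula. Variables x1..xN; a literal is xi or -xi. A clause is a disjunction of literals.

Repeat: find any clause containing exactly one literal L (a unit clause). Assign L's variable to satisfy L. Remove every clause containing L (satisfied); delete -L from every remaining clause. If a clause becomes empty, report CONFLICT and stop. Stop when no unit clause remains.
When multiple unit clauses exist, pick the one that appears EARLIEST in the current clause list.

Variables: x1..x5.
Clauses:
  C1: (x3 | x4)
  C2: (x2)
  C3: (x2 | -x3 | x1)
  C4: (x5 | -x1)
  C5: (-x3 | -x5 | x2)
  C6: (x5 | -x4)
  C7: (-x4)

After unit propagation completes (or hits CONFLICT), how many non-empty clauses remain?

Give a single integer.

Answer: 1

Derivation:
unit clause [2] forces x2=T; simplify:
  satisfied 3 clause(s); 4 remain; assigned so far: [2]
unit clause [-4] forces x4=F; simplify:
  drop 4 from [3, 4] -> [3]
  satisfied 2 clause(s); 2 remain; assigned so far: [2, 4]
unit clause [3] forces x3=T; simplify:
  satisfied 1 clause(s); 1 remain; assigned so far: [2, 3, 4]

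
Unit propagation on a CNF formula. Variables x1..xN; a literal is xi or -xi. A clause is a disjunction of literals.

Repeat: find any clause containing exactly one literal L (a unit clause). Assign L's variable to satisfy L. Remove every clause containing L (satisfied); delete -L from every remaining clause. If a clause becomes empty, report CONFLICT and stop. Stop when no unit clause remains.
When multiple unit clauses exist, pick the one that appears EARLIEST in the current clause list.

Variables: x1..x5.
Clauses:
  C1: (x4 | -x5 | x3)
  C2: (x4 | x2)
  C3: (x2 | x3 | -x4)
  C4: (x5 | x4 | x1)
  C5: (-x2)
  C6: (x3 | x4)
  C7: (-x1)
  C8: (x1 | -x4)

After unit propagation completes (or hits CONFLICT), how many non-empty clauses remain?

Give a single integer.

Answer: 0

Derivation:
unit clause [-2] forces x2=F; simplify:
  drop 2 from [4, 2] -> [4]
  drop 2 from [2, 3, -4] -> [3, -4]
  satisfied 1 clause(s); 7 remain; assigned so far: [2]
unit clause [4] forces x4=T; simplify:
  drop -4 from [3, -4] -> [3]
  drop -4 from [1, -4] -> [1]
  satisfied 4 clause(s); 3 remain; assigned so far: [2, 4]
unit clause [3] forces x3=T; simplify:
  satisfied 1 clause(s); 2 remain; assigned so far: [2, 3, 4]
unit clause [-1] forces x1=F; simplify:
  drop 1 from [1] -> [] (empty!)
  satisfied 1 clause(s); 1 remain; assigned so far: [1, 2, 3, 4]
CONFLICT (empty clause)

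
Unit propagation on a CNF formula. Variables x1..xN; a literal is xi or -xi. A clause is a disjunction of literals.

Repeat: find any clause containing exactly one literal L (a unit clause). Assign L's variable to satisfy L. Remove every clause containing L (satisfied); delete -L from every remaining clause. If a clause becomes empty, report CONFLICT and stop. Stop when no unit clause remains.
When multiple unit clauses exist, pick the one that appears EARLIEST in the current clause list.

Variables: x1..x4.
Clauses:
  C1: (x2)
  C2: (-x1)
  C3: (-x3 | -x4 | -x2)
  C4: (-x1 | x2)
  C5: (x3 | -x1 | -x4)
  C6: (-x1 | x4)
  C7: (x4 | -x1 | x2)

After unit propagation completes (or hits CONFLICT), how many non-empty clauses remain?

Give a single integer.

unit clause [2] forces x2=T; simplify:
  drop -2 from [-3, -4, -2] -> [-3, -4]
  satisfied 3 clause(s); 4 remain; assigned so far: [2]
unit clause [-1] forces x1=F; simplify:
  satisfied 3 clause(s); 1 remain; assigned so far: [1, 2]

Answer: 1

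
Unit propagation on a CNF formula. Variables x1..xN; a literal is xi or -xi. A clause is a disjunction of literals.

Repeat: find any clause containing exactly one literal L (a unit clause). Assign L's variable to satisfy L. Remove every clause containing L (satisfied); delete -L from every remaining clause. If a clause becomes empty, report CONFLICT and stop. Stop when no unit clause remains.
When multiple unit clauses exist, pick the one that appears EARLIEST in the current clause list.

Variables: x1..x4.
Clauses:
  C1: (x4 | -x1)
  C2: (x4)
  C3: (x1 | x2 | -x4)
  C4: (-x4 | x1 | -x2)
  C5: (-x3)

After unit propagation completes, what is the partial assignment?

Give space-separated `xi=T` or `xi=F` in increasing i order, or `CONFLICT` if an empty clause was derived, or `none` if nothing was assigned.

unit clause [4] forces x4=T; simplify:
  drop -4 from [1, 2, -4] -> [1, 2]
  drop -4 from [-4, 1, -2] -> [1, -2]
  satisfied 2 clause(s); 3 remain; assigned so far: [4]
unit clause [-3] forces x3=F; simplify:
  satisfied 1 clause(s); 2 remain; assigned so far: [3, 4]

Answer: x3=F x4=T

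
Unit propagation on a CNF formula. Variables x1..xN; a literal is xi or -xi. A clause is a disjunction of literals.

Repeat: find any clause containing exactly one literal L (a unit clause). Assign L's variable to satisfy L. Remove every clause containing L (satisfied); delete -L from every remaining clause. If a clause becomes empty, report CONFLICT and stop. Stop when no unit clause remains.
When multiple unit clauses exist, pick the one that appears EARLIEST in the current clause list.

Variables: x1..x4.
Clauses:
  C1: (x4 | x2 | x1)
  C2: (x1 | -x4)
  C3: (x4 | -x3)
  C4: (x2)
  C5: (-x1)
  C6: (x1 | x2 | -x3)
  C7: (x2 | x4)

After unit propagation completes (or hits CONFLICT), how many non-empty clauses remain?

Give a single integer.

Answer: 0

Derivation:
unit clause [2] forces x2=T; simplify:
  satisfied 4 clause(s); 3 remain; assigned so far: [2]
unit clause [-1] forces x1=F; simplify:
  drop 1 from [1, -4] -> [-4]
  satisfied 1 clause(s); 2 remain; assigned so far: [1, 2]
unit clause [-4] forces x4=F; simplify:
  drop 4 from [4, -3] -> [-3]
  satisfied 1 clause(s); 1 remain; assigned so far: [1, 2, 4]
unit clause [-3] forces x3=F; simplify:
  satisfied 1 clause(s); 0 remain; assigned so far: [1, 2, 3, 4]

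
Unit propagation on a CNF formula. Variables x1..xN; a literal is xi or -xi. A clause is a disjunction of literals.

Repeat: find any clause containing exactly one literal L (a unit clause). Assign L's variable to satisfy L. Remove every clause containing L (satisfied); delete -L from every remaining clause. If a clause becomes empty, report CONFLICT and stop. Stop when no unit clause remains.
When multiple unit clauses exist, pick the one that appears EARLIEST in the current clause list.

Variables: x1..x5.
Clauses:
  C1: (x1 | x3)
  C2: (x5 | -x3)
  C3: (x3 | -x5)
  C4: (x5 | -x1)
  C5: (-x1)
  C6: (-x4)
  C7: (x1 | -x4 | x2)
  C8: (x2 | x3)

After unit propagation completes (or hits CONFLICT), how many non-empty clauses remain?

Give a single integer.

Answer: 0

Derivation:
unit clause [-1] forces x1=F; simplify:
  drop 1 from [1, 3] -> [3]
  drop 1 from [1, -4, 2] -> [-4, 2]
  satisfied 2 clause(s); 6 remain; assigned so far: [1]
unit clause [3] forces x3=T; simplify:
  drop -3 from [5, -3] -> [5]
  satisfied 3 clause(s); 3 remain; assigned so far: [1, 3]
unit clause [5] forces x5=T; simplify:
  satisfied 1 clause(s); 2 remain; assigned so far: [1, 3, 5]
unit clause [-4] forces x4=F; simplify:
  satisfied 2 clause(s); 0 remain; assigned so far: [1, 3, 4, 5]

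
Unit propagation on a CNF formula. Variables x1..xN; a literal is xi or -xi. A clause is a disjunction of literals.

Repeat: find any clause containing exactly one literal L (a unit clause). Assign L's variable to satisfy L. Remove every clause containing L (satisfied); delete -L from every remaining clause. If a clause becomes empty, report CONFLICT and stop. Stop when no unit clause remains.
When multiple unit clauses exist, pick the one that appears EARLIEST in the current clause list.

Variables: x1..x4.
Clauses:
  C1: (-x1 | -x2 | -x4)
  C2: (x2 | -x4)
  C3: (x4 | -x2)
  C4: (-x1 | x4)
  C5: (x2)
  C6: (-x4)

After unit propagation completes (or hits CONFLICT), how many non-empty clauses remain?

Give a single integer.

Answer: 1

Derivation:
unit clause [2] forces x2=T; simplify:
  drop -2 from [-1, -2, -4] -> [-1, -4]
  drop -2 from [4, -2] -> [4]
  satisfied 2 clause(s); 4 remain; assigned so far: [2]
unit clause [4] forces x4=T; simplify:
  drop -4 from [-1, -4] -> [-1]
  drop -4 from [-4] -> [] (empty!)
  satisfied 2 clause(s); 2 remain; assigned so far: [2, 4]
CONFLICT (empty clause)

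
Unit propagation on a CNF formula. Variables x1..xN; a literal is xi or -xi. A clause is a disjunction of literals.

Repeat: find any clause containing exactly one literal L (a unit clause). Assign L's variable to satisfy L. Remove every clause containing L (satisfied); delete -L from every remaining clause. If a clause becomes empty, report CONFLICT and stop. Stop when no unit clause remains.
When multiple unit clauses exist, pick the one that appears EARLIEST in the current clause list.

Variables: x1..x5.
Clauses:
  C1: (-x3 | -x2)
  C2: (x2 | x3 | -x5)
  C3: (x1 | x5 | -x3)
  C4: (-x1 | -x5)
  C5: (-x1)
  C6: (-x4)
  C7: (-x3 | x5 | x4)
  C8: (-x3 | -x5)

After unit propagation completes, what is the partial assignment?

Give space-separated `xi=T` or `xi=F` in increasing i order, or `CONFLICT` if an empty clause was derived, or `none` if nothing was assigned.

Answer: x1=F x4=F

Derivation:
unit clause [-1] forces x1=F; simplify:
  drop 1 from [1, 5, -3] -> [5, -3]
  satisfied 2 clause(s); 6 remain; assigned so far: [1]
unit clause [-4] forces x4=F; simplify:
  drop 4 from [-3, 5, 4] -> [-3, 5]
  satisfied 1 clause(s); 5 remain; assigned so far: [1, 4]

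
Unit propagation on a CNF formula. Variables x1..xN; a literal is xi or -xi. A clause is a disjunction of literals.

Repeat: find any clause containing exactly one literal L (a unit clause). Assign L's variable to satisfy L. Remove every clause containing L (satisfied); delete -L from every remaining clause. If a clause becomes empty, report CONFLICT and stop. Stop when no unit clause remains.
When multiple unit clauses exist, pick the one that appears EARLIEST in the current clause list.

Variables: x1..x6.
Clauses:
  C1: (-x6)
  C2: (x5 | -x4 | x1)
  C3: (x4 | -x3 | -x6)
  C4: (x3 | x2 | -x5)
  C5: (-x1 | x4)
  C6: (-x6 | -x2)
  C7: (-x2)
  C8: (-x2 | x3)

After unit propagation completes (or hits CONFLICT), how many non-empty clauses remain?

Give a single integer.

Answer: 3

Derivation:
unit clause [-6] forces x6=F; simplify:
  satisfied 3 clause(s); 5 remain; assigned so far: [6]
unit clause [-2] forces x2=F; simplify:
  drop 2 from [3, 2, -5] -> [3, -5]
  satisfied 2 clause(s); 3 remain; assigned so far: [2, 6]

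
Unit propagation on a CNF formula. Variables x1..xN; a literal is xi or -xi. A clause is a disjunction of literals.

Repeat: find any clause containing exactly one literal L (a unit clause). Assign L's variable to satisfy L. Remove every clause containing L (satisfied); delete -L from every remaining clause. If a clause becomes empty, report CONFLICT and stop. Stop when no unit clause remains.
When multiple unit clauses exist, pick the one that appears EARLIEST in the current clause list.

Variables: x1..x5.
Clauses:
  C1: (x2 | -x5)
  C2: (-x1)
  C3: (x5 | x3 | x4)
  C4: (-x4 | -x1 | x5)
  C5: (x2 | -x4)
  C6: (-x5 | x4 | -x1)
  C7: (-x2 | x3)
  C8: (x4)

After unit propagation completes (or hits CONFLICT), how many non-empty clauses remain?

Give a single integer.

unit clause [-1] forces x1=F; simplify:
  satisfied 3 clause(s); 5 remain; assigned so far: [1]
unit clause [4] forces x4=T; simplify:
  drop -4 from [2, -4] -> [2]
  satisfied 2 clause(s); 3 remain; assigned so far: [1, 4]
unit clause [2] forces x2=T; simplify:
  drop -2 from [-2, 3] -> [3]
  satisfied 2 clause(s); 1 remain; assigned so far: [1, 2, 4]
unit clause [3] forces x3=T; simplify:
  satisfied 1 clause(s); 0 remain; assigned so far: [1, 2, 3, 4]

Answer: 0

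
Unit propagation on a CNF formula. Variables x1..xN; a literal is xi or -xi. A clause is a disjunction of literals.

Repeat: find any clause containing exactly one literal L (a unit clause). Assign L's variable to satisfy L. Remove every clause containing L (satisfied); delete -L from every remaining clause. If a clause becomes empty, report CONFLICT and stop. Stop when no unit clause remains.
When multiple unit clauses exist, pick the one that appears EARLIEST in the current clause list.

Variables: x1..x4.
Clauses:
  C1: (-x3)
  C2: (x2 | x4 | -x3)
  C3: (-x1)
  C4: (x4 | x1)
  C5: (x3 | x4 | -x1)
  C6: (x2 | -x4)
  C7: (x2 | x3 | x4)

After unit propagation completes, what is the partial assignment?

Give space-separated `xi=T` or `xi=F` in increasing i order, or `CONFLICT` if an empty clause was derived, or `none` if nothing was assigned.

Answer: x1=F x2=T x3=F x4=T

Derivation:
unit clause [-3] forces x3=F; simplify:
  drop 3 from [3, 4, -1] -> [4, -1]
  drop 3 from [2, 3, 4] -> [2, 4]
  satisfied 2 clause(s); 5 remain; assigned so far: [3]
unit clause [-1] forces x1=F; simplify:
  drop 1 from [4, 1] -> [4]
  satisfied 2 clause(s); 3 remain; assigned so far: [1, 3]
unit clause [4] forces x4=T; simplify:
  drop -4 from [2, -4] -> [2]
  satisfied 2 clause(s); 1 remain; assigned so far: [1, 3, 4]
unit clause [2] forces x2=T; simplify:
  satisfied 1 clause(s); 0 remain; assigned so far: [1, 2, 3, 4]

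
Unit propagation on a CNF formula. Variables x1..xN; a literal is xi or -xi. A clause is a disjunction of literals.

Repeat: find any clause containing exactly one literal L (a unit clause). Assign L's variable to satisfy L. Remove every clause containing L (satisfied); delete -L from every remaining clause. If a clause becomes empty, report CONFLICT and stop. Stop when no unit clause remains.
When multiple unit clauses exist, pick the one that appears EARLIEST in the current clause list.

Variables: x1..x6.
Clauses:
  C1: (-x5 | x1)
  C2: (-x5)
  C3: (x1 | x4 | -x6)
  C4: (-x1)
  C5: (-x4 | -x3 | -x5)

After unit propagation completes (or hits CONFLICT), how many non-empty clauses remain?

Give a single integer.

unit clause [-5] forces x5=F; simplify:
  satisfied 3 clause(s); 2 remain; assigned so far: [5]
unit clause [-1] forces x1=F; simplify:
  drop 1 from [1, 4, -6] -> [4, -6]
  satisfied 1 clause(s); 1 remain; assigned so far: [1, 5]

Answer: 1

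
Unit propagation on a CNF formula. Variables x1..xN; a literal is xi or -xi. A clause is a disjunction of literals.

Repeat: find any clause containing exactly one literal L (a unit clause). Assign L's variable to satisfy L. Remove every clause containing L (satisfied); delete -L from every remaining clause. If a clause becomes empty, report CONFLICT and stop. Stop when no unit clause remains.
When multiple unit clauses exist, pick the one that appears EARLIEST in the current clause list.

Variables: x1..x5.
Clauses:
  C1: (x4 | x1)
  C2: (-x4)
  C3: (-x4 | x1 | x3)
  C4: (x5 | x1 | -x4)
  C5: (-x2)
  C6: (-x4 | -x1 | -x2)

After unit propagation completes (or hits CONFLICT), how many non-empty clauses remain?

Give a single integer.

Answer: 0

Derivation:
unit clause [-4] forces x4=F; simplify:
  drop 4 from [4, 1] -> [1]
  satisfied 4 clause(s); 2 remain; assigned so far: [4]
unit clause [1] forces x1=T; simplify:
  satisfied 1 clause(s); 1 remain; assigned so far: [1, 4]
unit clause [-2] forces x2=F; simplify:
  satisfied 1 clause(s); 0 remain; assigned so far: [1, 2, 4]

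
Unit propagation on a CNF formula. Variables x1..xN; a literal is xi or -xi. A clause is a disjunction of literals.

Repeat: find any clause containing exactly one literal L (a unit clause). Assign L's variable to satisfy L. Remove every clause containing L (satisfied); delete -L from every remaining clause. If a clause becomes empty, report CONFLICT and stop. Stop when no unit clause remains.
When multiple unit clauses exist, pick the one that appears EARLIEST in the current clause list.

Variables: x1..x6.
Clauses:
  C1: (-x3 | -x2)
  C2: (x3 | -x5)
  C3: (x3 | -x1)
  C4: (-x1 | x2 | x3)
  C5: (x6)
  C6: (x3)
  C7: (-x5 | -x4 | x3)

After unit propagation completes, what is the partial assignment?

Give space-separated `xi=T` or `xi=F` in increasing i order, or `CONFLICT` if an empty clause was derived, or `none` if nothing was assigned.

Answer: x2=F x3=T x6=T

Derivation:
unit clause [6] forces x6=T; simplify:
  satisfied 1 clause(s); 6 remain; assigned so far: [6]
unit clause [3] forces x3=T; simplify:
  drop -3 from [-3, -2] -> [-2]
  satisfied 5 clause(s); 1 remain; assigned so far: [3, 6]
unit clause [-2] forces x2=F; simplify:
  satisfied 1 clause(s); 0 remain; assigned so far: [2, 3, 6]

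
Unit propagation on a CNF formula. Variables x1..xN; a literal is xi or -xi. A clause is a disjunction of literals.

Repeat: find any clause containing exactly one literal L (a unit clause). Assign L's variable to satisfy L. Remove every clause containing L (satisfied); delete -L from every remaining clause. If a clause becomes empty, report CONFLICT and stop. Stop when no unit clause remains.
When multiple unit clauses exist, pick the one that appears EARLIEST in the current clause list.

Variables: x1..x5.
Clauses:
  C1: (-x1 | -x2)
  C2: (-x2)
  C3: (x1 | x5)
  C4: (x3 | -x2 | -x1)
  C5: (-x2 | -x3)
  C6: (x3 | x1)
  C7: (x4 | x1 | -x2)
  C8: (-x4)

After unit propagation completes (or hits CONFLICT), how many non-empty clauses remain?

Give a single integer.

Answer: 2

Derivation:
unit clause [-2] forces x2=F; simplify:
  satisfied 5 clause(s); 3 remain; assigned so far: [2]
unit clause [-4] forces x4=F; simplify:
  satisfied 1 clause(s); 2 remain; assigned so far: [2, 4]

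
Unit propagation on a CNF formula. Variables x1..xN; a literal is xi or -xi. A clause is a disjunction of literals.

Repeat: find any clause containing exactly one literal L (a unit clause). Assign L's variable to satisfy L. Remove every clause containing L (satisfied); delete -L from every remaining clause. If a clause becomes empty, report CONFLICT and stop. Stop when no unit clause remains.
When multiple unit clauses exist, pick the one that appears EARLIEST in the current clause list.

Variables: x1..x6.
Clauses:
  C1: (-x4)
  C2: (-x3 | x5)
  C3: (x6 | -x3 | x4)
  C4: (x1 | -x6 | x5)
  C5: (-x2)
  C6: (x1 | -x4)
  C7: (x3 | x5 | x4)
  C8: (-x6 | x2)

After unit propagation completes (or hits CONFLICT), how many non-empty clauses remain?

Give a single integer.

unit clause [-4] forces x4=F; simplify:
  drop 4 from [6, -3, 4] -> [6, -3]
  drop 4 from [3, 5, 4] -> [3, 5]
  satisfied 2 clause(s); 6 remain; assigned so far: [4]
unit clause [-2] forces x2=F; simplify:
  drop 2 from [-6, 2] -> [-6]
  satisfied 1 clause(s); 5 remain; assigned so far: [2, 4]
unit clause [-6] forces x6=F; simplify:
  drop 6 from [6, -3] -> [-3]
  satisfied 2 clause(s); 3 remain; assigned so far: [2, 4, 6]
unit clause [-3] forces x3=F; simplify:
  drop 3 from [3, 5] -> [5]
  satisfied 2 clause(s); 1 remain; assigned so far: [2, 3, 4, 6]
unit clause [5] forces x5=T; simplify:
  satisfied 1 clause(s); 0 remain; assigned so far: [2, 3, 4, 5, 6]

Answer: 0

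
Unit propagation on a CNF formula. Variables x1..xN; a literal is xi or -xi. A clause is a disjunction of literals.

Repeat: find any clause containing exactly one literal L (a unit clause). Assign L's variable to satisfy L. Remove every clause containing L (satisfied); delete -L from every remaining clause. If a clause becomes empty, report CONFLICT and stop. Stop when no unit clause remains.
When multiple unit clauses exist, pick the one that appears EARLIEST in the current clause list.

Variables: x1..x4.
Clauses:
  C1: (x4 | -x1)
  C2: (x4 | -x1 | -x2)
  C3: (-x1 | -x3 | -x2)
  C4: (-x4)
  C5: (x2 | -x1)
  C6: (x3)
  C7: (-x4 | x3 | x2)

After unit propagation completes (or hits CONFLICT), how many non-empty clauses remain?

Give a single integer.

Answer: 0

Derivation:
unit clause [-4] forces x4=F; simplify:
  drop 4 from [4, -1] -> [-1]
  drop 4 from [4, -1, -2] -> [-1, -2]
  satisfied 2 clause(s); 5 remain; assigned so far: [4]
unit clause [-1] forces x1=F; simplify:
  satisfied 4 clause(s); 1 remain; assigned so far: [1, 4]
unit clause [3] forces x3=T; simplify:
  satisfied 1 clause(s); 0 remain; assigned so far: [1, 3, 4]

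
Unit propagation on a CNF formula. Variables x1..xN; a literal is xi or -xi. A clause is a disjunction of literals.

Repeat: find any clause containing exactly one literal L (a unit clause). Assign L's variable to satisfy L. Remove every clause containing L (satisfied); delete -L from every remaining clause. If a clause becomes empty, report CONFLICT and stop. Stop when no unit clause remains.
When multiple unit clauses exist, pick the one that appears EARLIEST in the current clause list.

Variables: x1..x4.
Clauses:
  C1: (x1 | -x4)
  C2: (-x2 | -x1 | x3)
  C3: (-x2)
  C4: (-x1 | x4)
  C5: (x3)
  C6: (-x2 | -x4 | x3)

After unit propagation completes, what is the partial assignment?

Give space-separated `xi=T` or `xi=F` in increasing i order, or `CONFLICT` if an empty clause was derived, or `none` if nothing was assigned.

Answer: x2=F x3=T

Derivation:
unit clause [-2] forces x2=F; simplify:
  satisfied 3 clause(s); 3 remain; assigned so far: [2]
unit clause [3] forces x3=T; simplify:
  satisfied 1 clause(s); 2 remain; assigned so far: [2, 3]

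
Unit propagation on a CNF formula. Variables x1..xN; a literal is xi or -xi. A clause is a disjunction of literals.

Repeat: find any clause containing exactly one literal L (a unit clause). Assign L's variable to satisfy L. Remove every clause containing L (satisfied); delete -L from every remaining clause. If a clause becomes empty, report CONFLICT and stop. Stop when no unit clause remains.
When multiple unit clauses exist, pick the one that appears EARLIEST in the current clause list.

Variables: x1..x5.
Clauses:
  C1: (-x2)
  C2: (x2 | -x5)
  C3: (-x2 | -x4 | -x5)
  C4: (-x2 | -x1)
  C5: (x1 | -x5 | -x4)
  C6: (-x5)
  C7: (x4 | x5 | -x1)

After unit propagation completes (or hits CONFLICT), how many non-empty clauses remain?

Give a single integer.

Answer: 1

Derivation:
unit clause [-2] forces x2=F; simplify:
  drop 2 from [2, -5] -> [-5]
  satisfied 3 clause(s); 4 remain; assigned so far: [2]
unit clause [-5] forces x5=F; simplify:
  drop 5 from [4, 5, -1] -> [4, -1]
  satisfied 3 clause(s); 1 remain; assigned so far: [2, 5]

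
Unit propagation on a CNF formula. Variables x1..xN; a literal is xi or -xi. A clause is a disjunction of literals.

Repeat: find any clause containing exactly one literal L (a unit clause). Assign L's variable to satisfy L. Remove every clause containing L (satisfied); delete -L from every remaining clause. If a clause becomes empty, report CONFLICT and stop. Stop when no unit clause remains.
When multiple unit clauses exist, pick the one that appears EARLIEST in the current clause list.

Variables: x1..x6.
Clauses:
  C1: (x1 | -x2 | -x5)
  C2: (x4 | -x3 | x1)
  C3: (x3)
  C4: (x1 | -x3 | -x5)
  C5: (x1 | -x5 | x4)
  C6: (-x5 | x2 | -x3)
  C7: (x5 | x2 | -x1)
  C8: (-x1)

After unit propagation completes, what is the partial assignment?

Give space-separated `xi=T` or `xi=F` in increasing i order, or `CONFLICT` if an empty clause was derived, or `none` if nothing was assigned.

Answer: x1=F x3=T x4=T x5=F

Derivation:
unit clause [3] forces x3=T; simplify:
  drop -3 from [4, -3, 1] -> [4, 1]
  drop -3 from [1, -3, -5] -> [1, -5]
  drop -3 from [-5, 2, -3] -> [-5, 2]
  satisfied 1 clause(s); 7 remain; assigned so far: [3]
unit clause [-1] forces x1=F; simplify:
  drop 1 from [1, -2, -5] -> [-2, -5]
  drop 1 from [4, 1] -> [4]
  drop 1 from [1, -5] -> [-5]
  drop 1 from [1, -5, 4] -> [-5, 4]
  satisfied 2 clause(s); 5 remain; assigned so far: [1, 3]
unit clause [4] forces x4=T; simplify:
  satisfied 2 clause(s); 3 remain; assigned so far: [1, 3, 4]
unit clause [-5] forces x5=F; simplify:
  satisfied 3 clause(s); 0 remain; assigned so far: [1, 3, 4, 5]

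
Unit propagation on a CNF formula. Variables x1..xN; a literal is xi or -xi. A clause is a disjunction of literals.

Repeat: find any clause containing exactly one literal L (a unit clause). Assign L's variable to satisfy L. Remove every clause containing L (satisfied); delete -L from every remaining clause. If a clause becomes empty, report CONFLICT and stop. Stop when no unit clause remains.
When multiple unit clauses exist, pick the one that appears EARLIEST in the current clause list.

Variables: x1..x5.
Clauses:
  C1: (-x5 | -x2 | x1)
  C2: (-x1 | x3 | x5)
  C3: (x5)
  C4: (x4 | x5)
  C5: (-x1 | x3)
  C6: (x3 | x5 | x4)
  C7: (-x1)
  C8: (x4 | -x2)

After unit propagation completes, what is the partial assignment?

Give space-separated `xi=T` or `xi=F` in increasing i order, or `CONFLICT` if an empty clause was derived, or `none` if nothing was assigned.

Answer: x1=F x2=F x5=T

Derivation:
unit clause [5] forces x5=T; simplify:
  drop -5 from [-5, -2, 1] -> [-2, 1]
  satisfied 4 clause(s); 4 remain; assigned so far: [5]
unit clause [-1] forces x1=F; simplify:
  drop 1 from [-2, 1] -> [-2]
  satisfied 2 clause(s); 2 remain; assigned so far: [1, 5]
unit clause [-2] forces x2=F; simplify:
  satisfied 2 clause(s); 0 remain; assigned so far: [1, 2, 5]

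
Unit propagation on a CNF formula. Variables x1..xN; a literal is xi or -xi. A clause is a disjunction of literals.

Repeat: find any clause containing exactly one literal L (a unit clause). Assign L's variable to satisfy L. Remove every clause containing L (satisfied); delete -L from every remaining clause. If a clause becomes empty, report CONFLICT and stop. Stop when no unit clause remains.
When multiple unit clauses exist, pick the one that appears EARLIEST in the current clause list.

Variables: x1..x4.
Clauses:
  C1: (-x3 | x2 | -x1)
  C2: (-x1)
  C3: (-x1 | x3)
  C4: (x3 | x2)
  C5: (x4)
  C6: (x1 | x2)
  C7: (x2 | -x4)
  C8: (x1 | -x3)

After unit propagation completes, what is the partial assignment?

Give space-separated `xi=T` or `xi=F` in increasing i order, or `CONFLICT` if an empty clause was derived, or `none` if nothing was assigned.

Answer: x1=F x2=T x3=F x4=T

Derivation:
unit clause [-1] forces x1=F; simplify:
  drop 1 from [1, 2] -> [2]
  drop 1 from [1, -3] -> [-3]
  satisfied 3 clause(s); 5 remain; assigned so far: [1]
unit clause [4] forces x4=T; simplify:
  drop -4 from [2, -4] -> [2]
  satisfied 1 clause(s); 4 remain; assigned so far: [1, 4]
unit clause [2] forces x2=T; simplify:
  satisfied 3 clause(s); 1 remain; assigned so far: [1, 2, 4]
unit clause [-3] forces x3=F; simplify:
  satisfied 1 clause(s); 0 remain; assigned so far: [1, 2, 3, 4]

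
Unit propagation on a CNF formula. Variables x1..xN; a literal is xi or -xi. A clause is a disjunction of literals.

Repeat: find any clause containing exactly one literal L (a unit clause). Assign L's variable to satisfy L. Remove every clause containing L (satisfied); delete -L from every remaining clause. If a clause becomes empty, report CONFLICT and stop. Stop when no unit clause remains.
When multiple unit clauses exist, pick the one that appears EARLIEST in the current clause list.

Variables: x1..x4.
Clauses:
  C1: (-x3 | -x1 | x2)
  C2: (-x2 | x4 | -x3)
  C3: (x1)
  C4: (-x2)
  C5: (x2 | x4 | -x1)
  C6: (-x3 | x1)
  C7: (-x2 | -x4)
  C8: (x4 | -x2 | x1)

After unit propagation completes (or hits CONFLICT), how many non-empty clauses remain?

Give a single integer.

unit clause [1] forces x1=T; simplify:
  drop -1 from [-3, -1, 2] -> [-3, 2]
  drop -1 from [2, 4, -1] -> [2, 4]
  satisfied 3 clause(s); 5 remain; assigned so far: [1]
unit clause [-2] forces x2=F; simplify:
  drop 2 from [-3, 2] -> [-3]
  drop 2 from [2, 4] -> [4]
  satisfied 3 clause(s); 2 remain; assigned so far: [1, 2]
unit clause [-3] forces x3=F; simplify:
  satisfied 1 clause(s); 1 remain; assigned so far: [1, 2, 3]
unit clause [4] forces x4=T; simplify:
  satisfied 1 clause(s); 0 remain; assigned so far: [1, 2, 3, 4]

Answer: 0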